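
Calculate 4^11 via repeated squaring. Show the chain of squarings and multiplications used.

Computing 4^11 by squaring (build up from 4^1; each line after the first costs one multiplication):

4^1 = 4
4^2 = (4^1)^2 = 4^2 = 16
4^4 = (4^2)^2 = 16^2 = 256
4^5 = 4 * 4^4 = 4 * 256 = 1024
4^10 = (4^5)^2 = 1024^2 = 1048576
4^11 = 4 * 4^10 = 4 * 1048576 = 4194304

Result: 4194304
Multiplications needed: 5 (5 lines after 4^1)

4^11 = 4194304. Using exponentiation by squaring, this requires 5 multiplications. The key idea: if the exponent is even, square the half-power; if odd, multiply by the base once.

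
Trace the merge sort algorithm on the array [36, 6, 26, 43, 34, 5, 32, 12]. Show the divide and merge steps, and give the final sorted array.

Merge sort trace:

Split: [36, 6, 26, 43, 34, 5, 32, 12] -> [36, 6, 26, 43] and [34, 5, 32, 12]
  Split: [36, 6, 26, 43] -> [36, 6] and [26, 43]
    Split: [36, 6] -> [36] and [6]
    Merge: [36] + [6] -> [6, 36]
    Split: [26, 43] -> [26] and [43]
    Merge: [26] + [43] -> [26, 43]
  Merge: [6, 36] + [26, 43] -> [6, 26, 36, 43]
  Split: [34, 5, 32, 12] -> [34, 5] and [32, 12]
    Split: [34, 5] -> [34] and [5]
    Merge: [34] + [5] -> [5, 34]
    Split: [32, 12] -> [32] and [12]
    Merge: [32] + [12] -> [12, 32]
  Merge: [5, 34] + [12, 32] -> [5, 12, 32, 34]
Merge: [6, 26, 36, 43] + [5, 12, 32, 34] -> [5, 6, 12, 26, 32, 34, 36, 43]

Final sorted array: [5, 6, 12, 26, 32, 34, 36, 43]

The merge sort proceeds by recursively splitting the array and merging sorted halves.
After all merges, the sorted array is [5, 6, 12, 26, 32, 34, 36, 43].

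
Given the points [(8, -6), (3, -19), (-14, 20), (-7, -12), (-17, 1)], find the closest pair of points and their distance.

Computing all pairwise distances among 5 points:

d((8, -6), (3, -19)) = 13.9284
d((8, -6), (-14, 20)) = 34.0588
d((8, -6), (-7, -12)) = 16.1555
d((8, -6), (-17, 1)) = 25.9615
d((3, -19), (-14, 20)) = 42.5441
d((3, -19), (-7, -12)) = 12.2066 <-- minimum
d((3, -19), (-17, 1)) = 28.2843
d((-14, 20), (-7, -12)) = 32.7567
d((-14, 20), (-17, 1)) = 19.2354
d((-7, -12), (-17, 1)) = 16.4012

Closest pair: (3, -19) and (-7, -12) with distance 12.2066

The closest pair is (3, -19) and (-7, -12) with Euclidean distance 12.2066. For 5 points, brute-force pairwise comparison is shown above. For large n, the divide-and-conquer algorithm (sort by x, recurse on halves, check the dividing strip) achieves O(n log n).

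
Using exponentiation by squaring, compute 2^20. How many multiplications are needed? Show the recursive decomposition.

Computing 2^20 by squaring (build up from 2^1; each line after the first costs one multiplication):

2^1 = 2
2^2 = (2^1)^2 = 2^2 = 4
2^4 = (2^2)^2 = 4^2 = 16
2^5 = 2 * 2^4 = 2 * 16 = 32
2^10 = (2^5)^2 = 32^2 = 1024
2^20 = (2^10)^2 = 1024^2 = 1048576

Result: 1048576
Multiplications needed: 5 (5 lines after 2^1)

2^20 = 1048576. Using exponentiation by squaring, this requires 5 multiplications. The key idea: if the exponent is even, square the half-power; if odd, multiply by the base once.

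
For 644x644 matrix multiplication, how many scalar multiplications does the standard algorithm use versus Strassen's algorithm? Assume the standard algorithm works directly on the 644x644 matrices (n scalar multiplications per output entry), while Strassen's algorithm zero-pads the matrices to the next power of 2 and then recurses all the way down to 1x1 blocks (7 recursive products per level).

Matrix multiplication for 644x644 matrices:

Strassen's algorithm requires power-of-2 dimensions. Pad 644x644 to 1024x1024 (next power of 2).

Standard algorithm: 644^3 = 267089984 multiplications
Strassen's algorithm: 7^(log2(1024)) = 7^10 = 282475249 multiplications
Difference: 267089984 - 282475249 = -15385265 (Strassen uses MORE here due to padding overhead — for small or just-over-power-of-2 n, padding can outweigh the per-level savings)

Standard: 267089984 multiplications (644^3). Strassen: 282475249 multiplications (7^10, after padding to 1024x1024). Strassen reduces 8 recursive multiplications to 7 at each level.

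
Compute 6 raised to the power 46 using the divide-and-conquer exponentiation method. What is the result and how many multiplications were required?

Computing 6^46 by squaring (build up from 6^1; each line after the first costs one multiplication):

6^1 = 6
6^2 = (6^1)^2 = 6^2 = 36
6^4 = (6^2)^2 = 36^2 = 1296
6^5 = 6 * 6^4 = 6 * 1296 = 7776
6^10 = (6^5)^2 = 7776^2 = 60466176
6^11 = 6 * 6^10 = 6 * 60466176 = 362797056
6^22 = (6^11)^2 = 362797056^2 = 131621703842267136
6^23 = 6 * 6^22 = 6 * 131621703842267136 = 789730223053602816
6^46 = (6^23)^2 = 789730223053602816^2 = 623673825204293256669089197883129856

Result: 623673825204293256669089197883129856
Multiplications needed: 8 (8 lines after 6^1)

6^46 = 623673825204293256669089197883129856. Using exponentiation by squaring, this requires 8 multiplications. The key idea: if the exponent is even, square the half-power; if odd, multiply by the base once.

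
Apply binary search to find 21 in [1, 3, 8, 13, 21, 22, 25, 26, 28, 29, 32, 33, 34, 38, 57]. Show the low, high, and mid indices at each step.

Binary search for 21 in [1, 3, 8, 13, 21, 22, 25, 26, 28, 29, 32, 33, 34, 38, 57]:

lo=0, hi=14, mid=7, arr[mid]=26 -> 26 > 21, search left half
lo=0, hi=6, mid=3, arr[mid]=13 -> 13 < 21, search right half
lo=4, hi=6, mid=5, arr[mid]=22 -> 22 > 21, search left half
lo=4, hi=4, mid=4, arr[mid]=21 -> Found target at index 4!

Binary search finds 21 at index 4 after 4 comparisons. The search repeatedly halves the search space by comparing with the middle element.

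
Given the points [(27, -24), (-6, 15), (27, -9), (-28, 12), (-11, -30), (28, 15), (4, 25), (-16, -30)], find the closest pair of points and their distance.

Computing all pairwise distances among 8 points:

d((27, -24), (-6, 15)) = 51.0882
d((27, -24), (27, -9)) = 15.0
d((27, -24), (-28, 12)) = 65.7343
d((27, -24), (-11, -30)) = 38.4708
d((27, -24), (28, 15)) = 39.0128
d((27, -24), (4, 25)) = 54.1295
d((27, -24), (-16, -30)) = 43.4166
d((-6, 15), (27, -9)) = 40.8044
d((-6, 15), (-28, 12)) = 22.2036
d((-6, 15), (-11, -30)) = 45.2769
d((-6, 15), (28, 15)) = 34.0
d((-6, 15), (4, 25)) = 14.1421
d((-6, 15), (-16, -30)) = 46.0977
d((27, -9), (-28, 12)) = 58.8727
d((27, -9), (-11, -30)) = 43.4166
d((27, -9), (28, 15)) = 24.0208
d((27, -9), (4, 25)) = 41.0488
d((27, -9), (-16, -30)) = 47.8539
d((-28, 12), (-11, -30)) = 45.31
d((-28, 12), (28, 15)) = 56.0803
d((-28, 12), (4, 25)) = 34.5398
d((-28, 12), (-16, -30)) = 43.6807
d((-11, -30), (28, 15)) = 59.5483
d((-11, -30), (4, 25)) = 57.0088
d((-11, -30), (-16, -30)) = 5.0 <-- minimum
d((28, 15), (4, 25)) = 26.0
d((28, 15), (-16, -30)) = 62.9365
d((4, 25), (-16, -30)) = 58.5235

Closest pair: (-11, -30) and (-16, -30) with distance 5.0

The closest pair is (-11, -30) and (-16, -30) with Euclidean distance 5.0. For 8 points, brute-force pairwise comparison is shown above. For large n, the divide-and-conquer algorithm (sort by x, recurse on halves, check the dividing strip) achieves O(n log n).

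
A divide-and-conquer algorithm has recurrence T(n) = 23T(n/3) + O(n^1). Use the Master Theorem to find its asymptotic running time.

Master Theorem for T(n) = 23T(n/3) + O(n^1):

a = 23, b = 3, c = 1
log_b(a) = log_3(23) = 2.8540

Case 1: c = 1 < log_3(23) = 2.8540
T(n) = O(n^(log_3 23))

For T(n) = 23T(n/3) + O(n^1): log_3(23) = 2.8540. This is Case 1 of the Master Theorem (c < log_b(a), work dominated by leaves), giving O(n^(log_3 23)).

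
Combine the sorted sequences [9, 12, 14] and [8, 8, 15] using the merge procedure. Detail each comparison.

Merging process:

Compare 9 vs 8: take 8 from right. Merged: [8]
Compare 9 vs 8: take 8 from right. Merged: [8, 8]
Compare 9 vs 15: take 9 from left. Merged: [8, 8, 9]
Compare 12 vs 15: take 12 from left. Merged: [8, 8, 9, 12]
Compare 14 vs 15: take 14 from left. Merged: [8, 8, 9, 12, 14]
Append remaining from right: [15]. Merged: [8, 8, 9, 12, 14, 15]

Final merged array: [8, 8, 9, 12, 14, 15]
Total comparisons: 5

The merged array is [8, 8, 9, 12, 14, 15], requiring 5 comparisons. The merge step runs in O(n) time where n is the total number of elements.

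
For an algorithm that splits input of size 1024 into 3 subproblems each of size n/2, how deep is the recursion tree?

For divide and conquer with division factor 2:

Problem sizes at each level:
Level 0: 1024
Level 1: 512
Level 2: 256
Level 3: 128
Level 4: 64
Level 5: 32
Level 6: 16
Level 7: 8
Level 8: 4
Level 9: 2
Level 10: 1

The root is level 0 and the size-1 base case is level 10 (the tree spans levels 0 through 10, i.e. 11 levels counting the root), so the depth is the number of divisions: log_2(1024) = 10

The recursion tree depth is log_2(1024) = 10. At each level, the problem size is divided by 2, so it takes 10 divisions to reduce to a base case of size 1. The algorithm makes 3 recursive calls at each level.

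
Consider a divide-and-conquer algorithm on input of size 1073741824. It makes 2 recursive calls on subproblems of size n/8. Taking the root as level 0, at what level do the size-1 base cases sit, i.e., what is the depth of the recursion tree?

For divide and conquer with division factor 8:

Problem sizes at each level:
Level 0: 1073741824
Level 1: 134217728
Level 2: 16777216
Level 3: 2097152
Level 4: 262144
Level 5: 32768
Level 6: 4096
Level 7: 512
Level 8: 64
Level 9: 8
Level 10: 1

The root is level 0 and the size-1 base case is level 10 (the tree spans levels 0 through 10, i.e. 11 levels counting the root), so the depth is the number of divisions: log_8(1073741824) = 10

The recursion tree depth is log_8(1073741824) = 10. At each level, the problem size is divided by 8, so it takes 10 divisions to reduce to a base case of size 1. The algorithm makes 2 recursive calls at each level.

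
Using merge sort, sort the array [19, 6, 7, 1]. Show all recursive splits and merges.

Merge sort trace:

Split: [19, 6, 7, 1] -> [19, 6] and [7, 1]
  Split: [19, 6] -> [19] and [6]
  Merge: [19] + [6] -> [6, 19]
  Split: [7, 1] -> [7] and [1]
  Merge: [7] + [1] -> [1, 7]
Merge: [6, 19] + [1, 7] -> [1, 6, 7, 19]

Final sorted array: [1, 6, 7, 19]

The merge sort proceeds by recursively splitting the array and merging sorted halves.
After all merges, the sorted array is [1, 6, 7, 19].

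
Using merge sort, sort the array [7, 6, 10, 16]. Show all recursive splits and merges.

Merge sort trace:

Split: [7, 6, 10, 16] -> [7, 6] and [10, 16]
  Split: [7, 6] -> [7] and [6]
  Merge: [7] + [6] -> [6, 7]
  Split: [10, 16] -> [10] and [16]
  Merge: [10] + [16] -> [10, 16]
Merge: [6, 7] + [10, 16] -> [6, 7, 10, 16]

Final sorted array: [6, 7, 10, 16]

The merge sort proceeds by recursively splitting the array and merging sorted halves.
After all merges, the sorted array is [6, 7, 10, 16].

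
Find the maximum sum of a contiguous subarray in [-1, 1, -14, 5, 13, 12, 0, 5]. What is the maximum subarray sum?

Using Kadane's algorithm on [-1, 1, -14, 5, 13, 12, 0, 5]:

Scanning through the array:
Position 1 (value 1): max_ending_here = 1, max_so_far = 1
Position 2 (value -14): max_ending_here = -13, max_so_far = 1
Position 3 (value 5): max_ending_here = 5, max_so_far = 5
Position 4 (value 13): max_ending_here = 18, max_so_far = 18
Position 5 (value 12): max_ending_here = 30, max_so_far = 30
Position 6 (value 0): max_ending_here = 30, max_so_far = 30
Position 7 (value 5): max_ending_here = 35, max_so_far = 35

Maximum subarray: [5, 13, 12, 0, 5]
Maximum sum: 35

The maximum subarray is [5, 13, 12, 0, 5] with sum 35. This subarray runs from index 3 to index 7.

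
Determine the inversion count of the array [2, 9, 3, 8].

Finding inversions in [2, 9, 3, 8]:

(1, 2): arr[1]=9 > arr[2]=3
(1, 3): arr[1]=9 > arr[3]=8

Total inversions: 2

The array has 2 inversion(s): (1,2), (1,3). Each pair (i,j) satisfies i < j and arr[i] > arr[j].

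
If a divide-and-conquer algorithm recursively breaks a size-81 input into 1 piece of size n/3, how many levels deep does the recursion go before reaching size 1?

For divide and conquer with division factor 3:

Problem sizes at each level:
Level 0: 81
Level 1: 27
Level 2: 9
Level 3: 3
Level 4: 1

The root is level 0 and the size-1 base case is level 4 (the tree spans levels 0 through 4, i.e. 5 levels counting the root), so the depth is the number of divisions: log_3(81) = 4

The recursion tree depth is log_3(81) = 4. At each level, the problem size is divided by 3, so it takes 4 divisions to reduce to a base case of size 1. The algorithm makes 1 recursive call at each level.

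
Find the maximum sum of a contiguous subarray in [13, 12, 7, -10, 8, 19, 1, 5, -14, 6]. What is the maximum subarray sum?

Using Kadane's algorithm on [13, 12, 7, -10, 8, 19, 1, 5, -14, 6]:

Scanning through the array:
Position 1 (value 12): max_ending_here = 25, max_so_far = 25
Position 2 (value 7): max_ending_here = 32, max_so_far = 32
Position 3 (value -10): max_ending_here = 22, max_so_far = 32
Position 4 (value 8): max_ending_here = 30, max_so_far = 32
Position 5 (value 19): max_ending_here = 49, max_so_far = 49
Position 6 (value 1): max_ending_here = 50, max_so_far = 50
Position 7 (value 5): max_ending_here = 55, max_so_far = 55
Position 8 (value -14): max_ending_here = 41, max_so_far = 55
Position 9 (value 6): max_ending_here = 47, max_so_far = 55

Maximum subarray: [13, 12, 7, -10, 8, 19, 1, 5]
Maximum sum: 55

The maximum subarray is [13, 12, 7, -10, 8, 19, 1, 5] with sum 55. This subarray runs from index 0 to index 7.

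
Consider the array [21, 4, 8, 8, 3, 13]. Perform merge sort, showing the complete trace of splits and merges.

Merge sort trace:

Split: [21, 4, 8, 8, 3, 13] -> [21, 4, 8] and [8, 3, 13]
  Split: [21, 4, 8] -> [21] and [4, 8]
    Split: [4, 8] -> [4] and [8]
    Merge: [4] + [8] -> [4, 8]
  Merge: [21] + [4, 8] -> [4, 8, 21]
  Split: [8, 3, 13] -> [8] and [3, 13]
    Split: [3, 13] -> [3] and [13]
    Merge: [3] + [13] -> [3, 13]
  Merge: [8] + [3, 13] -> [3, 8, 13]
Merge: [4, 8, 21] + [3, 8, 13] -> [3, 4, 8, 8, 13, 21]

Final sorted array: [3, 4, 8, 8, 13, 21]

The merge sort proceeds by recursively splitting the array and merging sorted halves.
After all merges, the sorted array is [3, 4, 8, 8, 13, 21].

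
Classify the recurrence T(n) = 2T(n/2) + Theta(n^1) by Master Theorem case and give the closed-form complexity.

Master Theorem for T(n) = 2T(n/2) + O(n^1):

a = 2, b = 2, c = 1
log_b(a) = log_2(2) = 1.0000

Case 2: c = 1 = log_2(2) = 1.0000
T(n) = O(n^1 log n) = O(n log n)

For T(n) = 2T(n/2) + O(n^1): log_2(2) = 1.0000. This is Case 2 of the Master Theorem (c = log_b(a), equal work at all levels), giving O(n log n).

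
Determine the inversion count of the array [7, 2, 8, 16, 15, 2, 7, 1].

Finding inversions in [7, 2, 8, 16, 15, 2, 7, 1]:

(0, 1): arr[0]=7 > arr[1]=2
(0, 5): arr[0]=7 > arr[5]=2
(0, 7): arr[0]=7 > arr[7]=1
(1, 7): arr[1]=2 > arr[7]=1
(2, 5): arr[2]=8 > arr[5]=2
(2, 6): arr[2]=8 > arr[6]=7
(2, 7): arr[2]=8 > arr[7]=1
(3, 4): arr[3]=16 > arr[4]=15
(3, 5): arr[3]=16 > arr[5]=2
(3, 6): arr[3]=16 > arr[6]=7
(3, 7): arr[3]=16 > arr[7]=1
(4, 5): arr[4]=15 > arr[5]=2
(4, 6): arr[4]=15 > arr[6]=7
(4, 7): arr[4]=15 > arr[7]=1
(5, 7): arr[5]=2 > arr[7]=1
(6, 7): arr[6]=7 > arr[7]=1

Total inversions: 16

The array has 16 inversion(s): (0,1), (0,5), (0,7), (1,7), (2,5), (2,6), (2,7), (3,4), (3,5), (3,6), (3,7), (4,5), (4,6), (4,7), (5,7), (6,7). Each pair (i,j) satisfies i < j and arr[i] > arr[j].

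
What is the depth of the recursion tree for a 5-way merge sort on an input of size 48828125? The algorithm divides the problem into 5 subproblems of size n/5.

For divide and conquer with division factor 5:

Problem sizes at each level:
Level 0: 48828125
Level 1: 9765625
Level 2: 1953125
Level 3: 390625
Level 4: 78125
Level 5: 15625
Level 6: 3125
Level 7: 625
Level 8: 125
Level 9: 25
Level 10: 5
Level 11: 1

The root is level 0 and the size-1 base case is level 11 (the tree spans levels 0 through 11, i.e. 12 levels counting the root), so the depth is the number of divisions: log_5(48828125) = 11

The recursion tree depth is log_5(48828125) = 11. At each level, the problem size is divided by 5, so it takes 11 divisions to reduce to a base case of size 1. The algorithm makes 5 recursive calls at each level.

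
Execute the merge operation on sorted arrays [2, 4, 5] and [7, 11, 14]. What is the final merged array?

Merging process:

Compare 2 vs 7: take 2 from left. Merged: [2]
Compare 4 vs 7: take 4 from left. Merged: [2, 4]
Compare 5 vs 7: take 5 from left. Merged: [2, 4, 5]
Append remaining from right: [7, 11, 14]. Merged: [2, 4, 5, 7, 11, 14]

Final merged array: [2, 4, 5, 7, 11, 14]
Total comparisons: 3

The merged array is [2, 4, 5, 7, 11, 14], requiring 3 comparisons. The merge step runs in O(n) time where n is the total number of elements.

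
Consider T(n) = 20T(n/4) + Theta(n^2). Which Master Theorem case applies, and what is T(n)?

Master Theorem for T(n) = 20T(n/4) + O(n^2):

a = 20, b = 4, c = 2
log_b(a) = log_4(20) = 2.1610

Case 1: c = 2 < log_4(20) = 2.1610
T(n) = O(n^(log_4 20))

For T(n) = 20T(n/4) + O(n^2): log_4(20) = 2.1610. This is Case 1 of the Master Theorem (c < log_b(a), work dominated by leaves), giving O(n^(log_4 20)).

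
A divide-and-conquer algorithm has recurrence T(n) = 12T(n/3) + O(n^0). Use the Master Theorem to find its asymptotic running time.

Master Theorem for T(n) = 12T(n/3) + O(n^0):

a = 12, b = 3, c = 0
log_b(a) = log_3(12) = 2.2619

Case 1: c = 0 < log_3(12) = 2.2619
T(n) = O(n^(log_3 12))

For T(n) = 12T(n/3) + O(n^0): log_3(12) = 2.2619. This is Case 1 of the Master Theorem (c < log_b(a), work dominated by leaves), giving O(n^(log_3 12)).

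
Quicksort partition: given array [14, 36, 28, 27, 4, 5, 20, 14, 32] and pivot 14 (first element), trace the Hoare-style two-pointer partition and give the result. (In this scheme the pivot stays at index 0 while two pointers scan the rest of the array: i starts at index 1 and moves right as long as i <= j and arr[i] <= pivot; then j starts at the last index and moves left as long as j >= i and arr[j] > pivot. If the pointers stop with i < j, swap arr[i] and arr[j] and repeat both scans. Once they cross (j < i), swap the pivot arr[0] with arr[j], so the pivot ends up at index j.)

Hoare-style two-pointer partition with pivot = 14:

Initial array: [14, 36, 28, 27, 4, 5, 20, 14, 32]

Pointers start at i = 1, j = 8.
i stops at index 1 (arr[1]=36 > 14), j stops at index 7 (arr[7]=14 <= 14): swap arr[1] and arr[7], array becomes [14, 14, 28, 27, 4, 5, 20, 36, 32]
i stops at index 2 (arr[2]=28 > 14), j stops at index 5 (arr[5]=5 <= 14): swap arr[2] and arr[5], array becomes [14, 14, 5, 27, 4, 28, 20, 36, 32]
i stops at index 3 (arr[3]=27 > 14), j stops at index 4 (arr[4]=4 <= 14): swap arr[3] and arr[4], array becomes [14, 14, 5, 4, 27, 28, 20, 36, 32]
i ends at 4, j ends at 3: the pointers have crossed (j < i), so scanning stops.

Swap pivot arr[0] with arr[3] to place pivot at position 3: [4, 14, 5, 14, 27, 28, 20, 36, 32]
Pivot position: 3

After partitioning with pivot 14, the array becomes [4, 14, 5, 14, 27, 28, 20, 36, 32]. The pivot is placed at index 3. All elements to the left of the pivot are <= 14, and all elements to the right are > 14.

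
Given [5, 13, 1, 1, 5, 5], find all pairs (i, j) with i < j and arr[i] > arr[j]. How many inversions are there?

Finding inversions in [5, 13, 1, 1, 5, 5]:

(0, 2): arr[0]=5 > arr[2]=1
(0, 3): arr[0]=5 > arr[3]=1
(1, 2): arr[1]=13 > arr[2]=1
(1, 3): arr[1]=13 > arr[3]=1
(1, 4): arr[1]=13 > arr[4]=5
(1, 5): arr[1]=13 > arr[5]=5

Total inversions: 6

The array has 6 inversion(s): (0,2), (0,3), (1,2), (1,3), (1,4), (1,5). Each pair (i,j) satisfies i < j and arr[i] > arr[j].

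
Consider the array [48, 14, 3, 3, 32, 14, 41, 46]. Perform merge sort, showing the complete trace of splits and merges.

Merge sort trace:

Split: [48, 14, 3, 3, 32, 14, 41, 46] -> [48, 14, 3, 3] and [32, 14, 41, 46]
  Split: [48, 14, 3, 3] -> [48, 14] and [3, 3]
    Split: [48, 14] -> [48] and [14]
    Merge: [48] + [14] -> [14, 48]
    Split: [3, 3] -> [3] and [3]
    Merge: [3] + [3] -> [3, 3]
  Merge: [14, 48] + [3, 3] -> [3, 3, 14, 48]
  Split: [32, 14, 41, 46] -> [32, 14] and [41, 46]
    Split: [32, 14] -> [32] and [14]
    Merge: [32] + [14] -> [14, 32]
    Split: [41, 46] -> [41] and [46]
    Merge: [41] + [46] -> [41, 46]
  Merge: [14, 32] + [41, 46] -> [14, 32, 41, 46]
Merge: [3, 3, 14, 48] + [14, 32, 41, 46] -> [3, 3, 14, 14, 32, 41, 46, 48]

Final sorted array: [3, 3, 14, 14, 32, 41, 46, 48]

The merge sort proceeds by recursively splitting the array and merging sorted halves.
After all merges, the sorted array is [3, 3, 14, 14, 32, 41, 46, 48].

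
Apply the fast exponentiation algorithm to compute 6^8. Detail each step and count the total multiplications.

Computing 6^8 by squaring (build up from 6^1; each line after the first costs one multiplication):

6^1 = 6
6^2 = (6^1)^2 = 6^2 = 36
6^4 = (6^2)^2 = 36^2 = 1296
6^8 = (6^4)^2 = 1296^2 = 1679616

Result: 1679616
Multiplications needed: 3 (3 lines after 6^1)

6^8 = 1679616. Using exponentiation by squaring, this requires 3 multiplications. The key idea: if the exponent is even, square the half-power; if odd, multiply by the base once.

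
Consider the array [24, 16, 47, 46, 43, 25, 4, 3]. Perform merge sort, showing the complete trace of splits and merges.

Merge sort trace:

Split: [24, 16, 47, 46, 43, 25, 4, 3] -> [24, 16, 47, 46] and [43, 25, 4, 3]
  Split: [24, 16, 47, 46] -> [24, 16] and [47, 46]
    Split: [24, 16] -> [24] and [16]
    Merge: [24] + [16] -> [16, 24]
    Split: [47, 46] -> [47] and [46]
    Merge: [47] + [46] -> [46, 47]
  Merge: [16, 24] + [46, 47] -> [16, 24, 46, 47]
  Split: [43, 25, 4, 3] -> [43, 25] and [4, 3]
    Split: [43, 25] -> [43] and [25]
    Merge: [43] + [25] -> [25, 43]
    Split: [4, 3] -> [4] and [3]
    Merge: [4] + [3] -> [3, 4]
  Merge: [25, 43] + [3, 4] -> [3, 4, 25, 43]
Merge: [16, 24, 46, 47] + [3, 4, 25, 43] -> [3, 4, 16, 24, 25, 43, 46, 47]

Final sorted array: [3, 4, 16, 24, 25, 43, 46, 47]

The merge sort proceeds by recursively splitting the array and merging sorted halves.
After all merges, the sorted array is [3, 4, 16, 24, 25, 43, 46, 47].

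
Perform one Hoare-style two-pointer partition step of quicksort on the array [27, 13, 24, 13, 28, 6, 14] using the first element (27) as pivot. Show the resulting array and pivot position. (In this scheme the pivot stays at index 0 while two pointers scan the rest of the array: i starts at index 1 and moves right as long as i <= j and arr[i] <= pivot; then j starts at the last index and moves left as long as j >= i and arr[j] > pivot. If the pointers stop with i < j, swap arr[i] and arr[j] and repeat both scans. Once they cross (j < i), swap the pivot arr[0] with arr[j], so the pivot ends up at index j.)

Hoare-style two-pointer partition with pivot = 27:

Initial array: [27, 13, 24, 13, 28, 6, 14]

Pointers start at i = 1, j = 6.
i stops at index 4 (arr[4]=28 > 27), j stops at index 6 (arr[6]=14 <= 27): swap arr[4] and arr[6], array becomes [27, 13, 24, 13, 14, 6, 28]
i ends at 6, j ends at 5: the pointers have crossed (j < i), so scanning stops.

Swap pivot arr[0] with arr[5] to place pivot at position 5: [6, 13, 24, 13, 14, 27, 28]
Pivot position: 5

After partitioning with pivot 27, the array becomes [6, 13, 24, 13, 14, 27, 28]. The pivot is placed at index 5. All elements to the left of the pivot are <= 27, and all elements to the right are > 27.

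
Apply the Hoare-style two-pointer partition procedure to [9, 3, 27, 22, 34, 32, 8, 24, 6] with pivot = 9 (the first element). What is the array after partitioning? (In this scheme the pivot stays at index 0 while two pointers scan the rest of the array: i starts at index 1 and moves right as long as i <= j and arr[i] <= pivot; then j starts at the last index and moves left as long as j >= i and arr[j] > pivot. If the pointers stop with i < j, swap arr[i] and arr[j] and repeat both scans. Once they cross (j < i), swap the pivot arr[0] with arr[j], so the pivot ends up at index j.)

Hoare-style two-pointer partition with pivot = 9:

Initial array: [9, 3, 27, 22, 34, 32, 8, 24, 6]

Pointers start at i = 1, j = 8.
i stops at index 2 (arr[2]=27 > 9), j stops at index 8 (arr[8]=6 <= 9): swap arr[2] and arr[8], array becomes [9, 3, 6, 22, 34, 32, 8, 24, 27]
i stops at index 3 (arr[3]=22 > 9), j stops at index 6 (arr[6]=8 <= 9): swap arr[3] and arr[6], array becomes [9, 3, 6, 8, 34, 32, 22, 24, 27]
i ends at 4, j ends at 3: the pointers have crossed (j < i), so scanning stops.

Swap pivot arr[0] with arr[3] to place pivot at position 3: [8, 3, 6, 9, 34, 32, 22, 24, 27]
Pivot position: 3

After partitioning with pivot 9, the array becomes [8, 3, 6, 9, 34, 32, 22, 24, 27]. The pivot is placed at index 3. All elements to the left of the pivot are <= 9, and all elements to the right are > 9.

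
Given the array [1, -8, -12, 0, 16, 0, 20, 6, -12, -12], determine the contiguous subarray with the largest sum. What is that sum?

Using Kadane's algorithm on [1, -8, -12, 0, 16, 0, 20, 6, -12, -12]:

Scanning through the array:
Position 1 (value -8): max_ending_here = -7, max_so_far = 1
Position 2 (value -12): max_ending_here = -12, max_so_far = 1
Position 3 (value 0): max_ending_here = 0, max_so_far = 1
Position 4 (value 16): max_ending_here = 16, max_so_far = 16
Position 5 (value 0): max_ending_here = 16, max_so_far = 16
Position 6 (value 20): max_ending_here = 36, max_so_far = 36
Position 7 (value 6): max_ending_here = 42, max_so_far = 42
Position 8 (value -12): max_ending_here = 30, max_so_far = 42
Position 9 (value -12): max_ending_here = 18, max_so_far = 42

Maximum subarray: [0, 16, 0, 20, 6]
Maximum sum: 42

The maximum subarray is [0, 16, 0, 20, 6] with sum 42. This subarray runs from index 3 to index 7.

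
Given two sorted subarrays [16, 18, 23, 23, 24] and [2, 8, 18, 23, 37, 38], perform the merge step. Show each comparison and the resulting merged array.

Merging process:

Compare 16 vs 2: take 2 from right. Merged: [2]
Compare 16 vs 8: take 8 from right. Merged: [2, 8]
Compare 16 vs 18: take 16 from left. Merged: [2, 8, 16]
Compare 18 vs 18: take 18 from left. Merged: [2, 8, 16, 18]
Compare 23 vs 18: take 18 from right. Merged: [2, 8, 16, 18, 18]
Compare 23 vs 23: take 23 from left. Merged: [2, 8, 16, 18, 18, 23]
Compare 23 vs 23: take 23 from left. Merged: [2, 8, 16, 18, 18, 23, 23]
Compare 24 vs 23: take 23 from right. Merged: [2, 8, 16, 18, 18, 23, 23, 23]
Compare 24 vs 37: take 24 from left. Merged: [2, 8, 16, 18, 18, 23, 23, 23, 24]
Append remaining from right: [37, 38]. Merged: [2, 8, 16, 18, 18, 23, 23, 23, 24, 37, 38]

Final merged array: [2, 8, 16, 18, 18, 23, 23, 23, 24, 37, 38]
Total comparisons: 9

The merged array is [2, 8, 16, 18, 18, 23, 23, 23, 24, 37, 38], requiring 9 comparisons. The merge step runs in O(n) time where n is the total number of elements.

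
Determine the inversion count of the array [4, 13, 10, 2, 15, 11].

Finding inversions in [4, 13, 10, 2, 15, 11]:

(0, 3): arr[0]=4 > arr[3]=2
(1, 2): arr[1]=13 > arr[2]=10
(1, 3): arr[1]=13 > arr[3]=2
(1, 5): arr[1]=13 > arr[5]=11
(2, 3): arr[2]=10 > arr[3]=2
(4, 5): arr[4]=15 > arr[5]=11

Total inversions: 6

The array has 6 inversion(s): (0,3), (1,2), (1,3), (1,5), (2,3), (4,5). Each pair (i,j) satisfies i < j and arr[i] > arr[j].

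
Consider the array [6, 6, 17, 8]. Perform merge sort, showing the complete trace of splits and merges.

Merge sort trace:

Split: [6, 6, 17, 8] -> [6, 6] and [17, 8]
  Split: [6, 6] -> [6] and [6]
  Merge: [6] + [6] -> [6, 6]
  Split: [17, 8] -> [17] and [8]
  Merge: [17] + [8] -> [8, 17]
Merge: [6, 6] + [8, 17] -> [6, 6, 8, 17]

Final sorted array: [6, 6, 8, 17]

The merge sort proceeds by recursively splitting the array and merging sorted halves.
After all merges, the sorted array is [6, 6, 8, 17].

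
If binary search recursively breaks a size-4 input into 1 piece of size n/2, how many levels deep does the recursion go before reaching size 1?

For divide and conquer with division factor 2:

Problem sizes at each level:
Level 0: 4
Level 1: 2
Level 2: 1

The root is level 0 and the size-1 base case is level 2 (the tree spans levels 0 through 2, i.e. 3 levels counting the root), so the depth is the number of divisions: log_2(4) = 2

The recursion tree depth is log_2(4) = 2. At each level, the problem size is divided by 2, so it takes 2 divisions to reduce to a base case of size 1. The algorithm makes 1 recursive call at each level.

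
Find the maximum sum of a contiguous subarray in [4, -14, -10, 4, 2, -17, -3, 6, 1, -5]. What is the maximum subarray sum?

Using Kadane's algorithm on [4, -14, -10, 4, 2, -17, -3, 6, 1, -5]:

Scanning through the array:
Position 1 (value -14): max_ending_here = -10, max_so_far = 4
Position 2 (value -10): max_ending_here = -10, max_so_far = 4
Position 3 (value 4): max_ending_here = 4, max_so_far = 4
Position 4 (value 2): max_ending_here = 6, max_so_far = 6
Position 5 (value -17): max_ending_here = -11, max_so_far = 6
Position 6 (value -3): max_ending_here = -3, max_so_far = 6
Position 7 (value 6): max_ending_here = 6, max_so_far = 6
Position 8 (value 1): max_ending_here = 7, max_so_far = 7
Position 9 (value -5): max_ending_here = 2, max_so_far = 7

Maximum subarray: [6, 1]
Maximum sum: 7

The maximum subarray is [6, 1] with sum 7. This subarray runs from index 7 to index 8.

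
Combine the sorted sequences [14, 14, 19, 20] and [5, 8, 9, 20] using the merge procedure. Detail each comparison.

Merging process:

Compare 14 vs 5: take 5 from right. Merged: [5]
Compare 14 vs 8: take 8 from right. Merged: [5, 8]
Compare 14 vs 9: take 9 from right. Merged: [5, 8, 9]
Compare 14 vs 20: take 14 from left. Merged: [5, 8, 9, 14]
Compare 14 vs 20: take 14 from left. Merged: [5, 8, 9, 14, 14]
Compare 19 vs 20: take 19 from left. Merged: [5, 8, 9, 14, 14, 19]
Compare 20 vs 20: take 20 from left. Merged: [5, 8, 9, 14, 14, 19, 20]
Append remaining from right: [20]. Merged: [5, 8, 9, 14, 14, 19, 20, 20]

Final merged array: [5, 8, 9, 14, 14, 19, 20, 20]
Total comparisons: 7

The merged array is [5, 8, 9, 14, 14, 19, 20, 20], requiring 7 comparisons. The merge step runs in O(n) time where n is the total number of elements.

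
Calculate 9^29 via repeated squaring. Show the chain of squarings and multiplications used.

Computing 9^29 by squaring (build up from 9^1; each line after the first costs one multiplication):

9^1 = 9
9^2 = (9^1)^2 = 9^2 = 81
9^3 = 9 * 9^2 = 9 * 81 = 729
9^6 = (9^3)^2 = 729^2 = 531441
9^7 = 9 * 9^6 = 9 * 531441 = 4782969
9^14 = (9^7)^2 = 4782969^2 = 22876792454961
9^28 = (9^14)^2 = 22876792454961^2 = 523347633027360537213511521
9^29 = 9 * 9^28 = 9 * 523347633027360537213511521 = 4710128697246244834921603689

Result: 4710128697246244834921603689
Multiplications needed: 7 (7 lines after 9^1)

9^29 = 4710128697246244834921603689. Using exponentiation by squaring, this requires 7 multiplications. The key idea: if the exponent is even, square the half-power; if odd, multiply by the base once.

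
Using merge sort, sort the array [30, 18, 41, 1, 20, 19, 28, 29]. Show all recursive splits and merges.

Merge sort trace:

Split: [30, 18, 41, 1, 20, 19, 28, 29] -> [30, 18, 41, 1] and [20, 19, 28, 29]
  Split: [30, 18, 41, 1] -> [30, 18] and [41, 1]
    Split: [30, 18] -> [30] and [18]
    Merge: [30] + [18] -> [18, 30]
    Split: [41, 1] -> [41] and [1]
    Merge: [41] + [1] -> [1, 41]
  Merge: [18, 30] + [1, 41] -> [1, 18, 30, 41]
  Split: [20, 19, 28, 29] -> [20, 19] and [28, 29]
    Split: [20, 19] -> [20] and [19]
    Merge: [20] + [19] -> [19, 20]
    Split: [28, 29] -> [28] and [29]
    Merge: [28] + [29] -> [28, 29]
  Merge: [19, 20] + [28, 29] -> [19, 20, 28, 29]
Merge: [1, 18, 30, 41] + [19, 20, 28, 29] -> [1, 18, 19, 20, 28, 29, 30, 41]

Final sorted array: [1, 18, 19, 20, 28, 29, 30, 41]

The merge sort proceeds by recursively splitting the array and merging sorted halves.
After all merges, the sorted array is [1, 18, 19, 20, 28, 29, 30, 41].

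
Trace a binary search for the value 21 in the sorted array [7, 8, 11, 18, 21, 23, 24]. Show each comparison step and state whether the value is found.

Binary search for 21 in [7, 8, 11, 18, 21, 23, 24]:

lo=0, hi=6, mid=3, arr[mid]=18 -> 18 < 21, search right half
lo=4, hi=6, mid=5, arr[mid]=23 -> 23 > 21, search left half
lo=4, hi=4, mid=4, arr[mid]=21 -> Found target at index 4!

Binary search finds 21 at index 4 after 3 comparisons. The search repeatedly halves the search space by comparing with the middle element.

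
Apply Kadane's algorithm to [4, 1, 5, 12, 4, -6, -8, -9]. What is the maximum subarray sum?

Using Kadane's algorithm on [4, 1, 5, 12, 4, -6, -8, -9]:

Scanning through the array:
Position 1 (value 1): max_ending_here = 5, max_so_far = 5
Position 2 (value 5): max_ending_here = 10, max_so_far = 10
Position 3 (value 12): max_ending_here = 22, max_so_far = 22
Position 4 (value 4): max_ending_here = 26, max_so_far = 26
Position 5 (value -6): max_ending_here = 20, max_so_far = 26
Position 6 (value -8): max_ending_here = 12, max_so_far = 26
Position 7 (value -9): max_ending_here = 3, max_so_far = 26

Maximum subarray: [4, 1, 5, 12, 4]
Maximum sum: 26

The maximum subarray is [4, 1, 5, 12, 4] with sum 26. This subarray runs from index 0 to index 4.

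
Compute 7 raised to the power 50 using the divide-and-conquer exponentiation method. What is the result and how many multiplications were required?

Computing 7^50 by squaring (build up from 7^1; each line after the first costs one multiplication):

7^1 = 7
7^2 = (7^1)^2 = 7^2 = 49
7^3 = 7 * 7^2 = 7 * 49 = 343
7^6 = (7^3)^2 = 343^2 = 117649
7^12 = (7^6)^2 = 117649^2 = 13841287201
7^24 = (7^12)^2 = 13841287201^2 = 191581231380566414401
7^25 = 7 * 7^24 = 7 * 191581231380566414401 = 1341068619663964900807
7^50 = (7^25)^2 = 1341068619663964900807^2 = 1798465042647412146620280340569649349251249

Result: 1798465042647412146620280340569649349251249
Multiplications needed: 7 (7 lines after 7^1)

7^50 = 1798465042647412146620280340569649349251249. Using exponentiation by squaring, this requires 7 multiplications. The key idea: if the exponent is even, square the half-power; if odd, multiply by the base once.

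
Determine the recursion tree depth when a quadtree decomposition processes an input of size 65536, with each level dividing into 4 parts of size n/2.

For divide and conquer with division factor 2:

Problem sizes at each level:
Level 0: 65536
Level 1: 32768
Level 2: 16384
Level 3: 8192
Level 4: 4096
Level 5: 2048
Level 6: 1024
Level 7: 512
Level 8: 256
Level 9: 128
Level 10: 64
Level 11: 32
Level 12: 16
Level 13: 8
Level 14: 4
Level 15: 2
Level 16: 1

The root is level 0 and the size-1 base case is level 16 (the tree spans levels 0 through 16, i.e. 17 levels counting the root), so the depth is the number of divisions: log_2(65536) = 16

The recursion tree depth is log_2(65536) = 16. At each level, the problem size is divided by 2, so it takes 16 divisions to reduce to a base case of size 1. The algorithm makes 4 recursive calls at each level.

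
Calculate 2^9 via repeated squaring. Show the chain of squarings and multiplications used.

Computing 2^9 by squaring (build up from 2^1; each line after the first costs one multiplication):

2^1 = 2
2^2 = (2^1)^2 = 2^2 = 4
2^4 = (2^2)^2 = 4^2 = 16
2^8 = (2^4)^2 = 16^2 = 256
2^9 = 2 * 2^8 = 2 * 256 = 512

Result: 512
Multiplications needed: 4 (4 lines after 2^1)

2^9 = 512. Using exponentiation by squaring, this requires 4 multiplications. The key idea: if the exponent is even, square the half-power; if odd, multiply by the base once.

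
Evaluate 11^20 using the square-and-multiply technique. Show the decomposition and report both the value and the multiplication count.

Computing 11^20 by squaring (build up from 11^1; each line after the first costs one multiplication):

11^1 = 11
11^2 = (11^1)^2 = 11^2 = 121
11^4 = (11^2)^2 = 121^2 = 14641
11^5 = 11 * 11^4 = 11 * 14641 = 161051
11^10 = (11^5)^2 = 161051^2 = 25937424601
11^20 = (11^10)^2 = 25937424601^2 = 672749994932560009201

Result: 672749994932560009201
Multiplications needed: 5 (5 lines after 11^1)

11^20 = 672749994932560009201. Using exponentiation by squaring, this requires 5 multiplications. The key idea: if the exponent is even, square the half-power; if odd, multiply by the base once.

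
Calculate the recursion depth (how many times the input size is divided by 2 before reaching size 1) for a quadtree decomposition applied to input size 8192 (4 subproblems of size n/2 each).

For divide and conquer with division factor 2:

Problem sizes at each level:
Level 0: 8192
Level 1: 4096
Level 2: 2048
Level 3: 1024
Level 4: 512
Level 5: 256
Level 6: 128
Level 7: 64
Level 8: 32
Level 9: 16
Level 10: 8
Level 11: 4
Level 12: 2
Level 13: 1

The root is level 0 and the size-1 base case is level 13 (the tree spans levels 0 through 13, i.e. 14 levels counting the root), so the depth is the number of divisions: log_2(8192) = 13

The recursion tree depth is log_2(8192) = 13. At each level, the problem size is divided by 2, so it takes 13 divisions to reduce to a base case of size 1. The algorithm makes 4 recursive calls at each level.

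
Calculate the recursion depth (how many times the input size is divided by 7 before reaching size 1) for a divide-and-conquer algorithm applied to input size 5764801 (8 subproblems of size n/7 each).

For divide and conquer with division factor 7:

Problem sizes at each level:
Level 0: 5764801
Level 1: 823543
Level 2: 117649
Level 3: 16807
Level 4: 2401
Level 5: 343
Level 6: 49
Level 7: 7
Level 8: 1

The root is level 0 and the size-1 base case is level 8 (the tree spans levels 0 through 8, i.e. 9 levels counting the root), so the depth is the number of divisions: log_7(5764801) = 8

The recursion tree depth is log_7(5764801) = 8. At each level, the problem size is divided by 7, so it takes 8 divisions to reduce to a base case of size 1. The algorithm makes 8 recursive calls at each level.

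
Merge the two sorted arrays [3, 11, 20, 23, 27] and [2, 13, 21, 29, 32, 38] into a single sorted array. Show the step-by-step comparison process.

Merging process:

Compare 3 vs 2: take 2 from right. Merged: [2]
Compare 3 vs 13: take 3 from left. Merged: [2, 3]
Compare 11 vs 13: take 11 from left. Merged: [2, 3, 11]
Compare 20 vs 13: take 13 from right. Merged: [2, 3, 11, 13]
Compare 20 vs 21: take 20 from left. Merged: [2, 3, 11, 13, 20]
Compare 23 vs 21: take 21 from right. Merged: [2, 3, 11, 13, 20, 21]
Compare 23 vs 29: take 23 from left. Merged: [2, 3, 11, 13, 20, 21, 23]
Compare 27 vs 29: take 27 from left. Merged: [2, 3, 11, 13, 20, 21, 23, 27]
Append remaining from right: [29, 32, 38]. Merged: [2, 3, 11, 13, 20, 21, 23, 27, 29, 32, 38]

Final merged array: [2, 3, 11, 13, 20, 21, 23, 27, 29, 32, 38]
Total comparisons: 8

The merged array is [2, 3, 11, 13, 20, 21, 23, 27, 29, 32, 38], requiring 8 comparisons. The merge step runs in O(n) time where n is the total number of elements.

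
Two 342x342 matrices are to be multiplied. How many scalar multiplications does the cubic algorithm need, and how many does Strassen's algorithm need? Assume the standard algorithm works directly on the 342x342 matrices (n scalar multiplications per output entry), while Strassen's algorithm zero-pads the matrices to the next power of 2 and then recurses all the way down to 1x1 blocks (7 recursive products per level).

Matrix multiplication for 342x342 matrices:

Strassen's algorithm requires power-of-2 dimensions. Pad 342x342 to 512x512 (next power of 2).

Standard algorithm: 342^3 = 40001688 multiplications
Strassen's algorithm: 7^(log2(512)) = 7^9 = 40353607 multiplications
Difference: 40001688 - 40353607 = -351919 (Strassen uses MORE here due to padding overhead — for small or just-over-power-of-2 n, padding can outweigh the per-level savings)

Standard: 40001688 multiplications (342^3). Strassen: 40353607 multiplications (7^9, after padding to 512x512). Strassen reduces 8 recursive multiplications to 7 at each level.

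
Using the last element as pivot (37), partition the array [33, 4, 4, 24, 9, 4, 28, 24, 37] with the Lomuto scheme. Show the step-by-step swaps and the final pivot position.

Lomuto partition with pivot = 37:

Initial array: [33, 4, 4, 24, 9, 4, 28, 24, 37]

arr[0]=33 <= 37: swap with position 0, array becomes [33, 4, 4, 24, 9, 4, 28, 24, 37]
arr[1]=4 <= 37: swap with position 1, array becomes [33, 4, 4, 24, 9, 4, 28, 24, 37]
arr[2]=4 <= 37: swap with position 2, array becomes [33, 4, 4, 24, 9, 4, 28, 24, 37]
arr[3]=24 <= 37: swap with position 3, array becomes [33, 4, 4, 24, 9, 4, 28, 24, 37]
arr[4]=9 <= 37: swap with position 4, array becomes [33, 4, 4, 24, 9, 4, 28, 24, 37]
arr[5]=4 <= 37: swap with position 5, array becomes [33, 4, 4, 24, 9, 4, 28, 24, 37]
arr[6]=28 <= 37: swap with position 6, array becomes [33, 4, 4, 24, 9, 4, 28, 24, 37]
arr[7]=24 <= 37: swap with position 7, array becomes [33, 4, 4, 24, 9, 4, 28, 24, 37]

Place pivot at position 8: [33, 4, 4, 24, 9, 4, 28, 24, 37]
Pivot position: 8

After partitioning with pivot 37, the array becomes [33, 4, 4, 24, 9, 4, 28, 24, 37]. The pivot is placed at index 8. All elements to the left of the pivot are <= 37, and all elements to the right are > 37.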